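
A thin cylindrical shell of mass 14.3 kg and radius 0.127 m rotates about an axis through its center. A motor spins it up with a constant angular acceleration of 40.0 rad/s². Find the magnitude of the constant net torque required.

I = MR² = (14.3)(0.127)² = 0.2306 kg·m².
τ = Iα = (0.2306)(40.00) = 9.226 N·m.

τ ≈ 9.23 N·m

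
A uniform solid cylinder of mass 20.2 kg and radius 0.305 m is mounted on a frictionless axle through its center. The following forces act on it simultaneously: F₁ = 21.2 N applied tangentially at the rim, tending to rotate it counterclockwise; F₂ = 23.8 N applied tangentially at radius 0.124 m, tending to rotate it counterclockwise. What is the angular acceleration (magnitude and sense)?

α ≈ 10.0 rad/s², counterclockwise

I = ½MR² = (1/2)(20.2)(0.305)² = 0.9396 kg·m².
Taking counterclockwise as positive: τ₁ = +(21.2)(0.305) = +6.466 N·m; τ₂ = +(23.8)(0.124) = +2.951 N·m.
Net torque τ = 9.417 N·m.
α = τ/I = 9.417/0.9396 = 10.02 rad/s².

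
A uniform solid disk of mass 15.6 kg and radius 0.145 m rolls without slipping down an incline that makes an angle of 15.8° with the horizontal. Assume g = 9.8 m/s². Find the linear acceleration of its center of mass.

Translation along the incline: Mg sinθ − f = Ma.
Rotation about the center: fR = Iα with I = ½MR². No-slip gives a = αR, so f = (I/R²)a = (1/2)M a.
Substituting: Mg sinθ = (1 + 0.5000)Ma, so a = g sinθ/(1 + 0.5000) = (9.8) sin 15.8° / 1.500 = 1.779 m/s².

a ≈ 1.78 m/s²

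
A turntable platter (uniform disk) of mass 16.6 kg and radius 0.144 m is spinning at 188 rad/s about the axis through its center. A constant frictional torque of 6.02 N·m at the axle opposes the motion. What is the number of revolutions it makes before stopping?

I = ½MR² = (1/2)(16.6)(0.144)² = 0.1721 kg·m².
The net torque has magnitude 6.02 N·m, opposing ω.
|α| = τ/I = 6.020/0.1721 = 34.98 rad/s² (deceleration).
ω² = ω₀² − 2|α|θ with ω = 0 ⇒ θ = ω₀²/(2|α|) = 505.2 rad = 80.41 rev.

≈ 80.4 revolutions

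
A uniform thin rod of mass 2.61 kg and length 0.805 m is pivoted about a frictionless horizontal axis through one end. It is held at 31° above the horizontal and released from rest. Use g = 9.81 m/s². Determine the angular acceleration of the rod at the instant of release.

α ≈ 15.7 rad/s²

About the pivot, I = (1/3)ML² = (1/3)(2.61)(0.805)² = 0.5638 kg·m².
The weight acts at the center, a distance L/2 = 0.4025 m from the pivot; τ = Mg(L/2) cos 31° = 8.834 N·m.
α = τ/I = 8.834/0.5638 = 15.67 rad/s².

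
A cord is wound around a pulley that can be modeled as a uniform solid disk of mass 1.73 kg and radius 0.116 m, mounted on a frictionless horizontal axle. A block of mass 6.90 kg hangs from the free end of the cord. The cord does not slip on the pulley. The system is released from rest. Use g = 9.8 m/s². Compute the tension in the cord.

I = ½MR² = (1/2)(1.73)(0.116)² = 0.01164 kg·m².
Block: mg − T = ma. Pulley: TR = Iα. No-slip: a = αR, so T = (I/R²)a = 0.8650·a.
Then mg = (m + 0.8650)a, so a = (6.90)(9.8)/(6.90 + 0.8650) = 8.708 m/s².
T = 0.8650·a = 7.533 N.

T ≈ 7.53 N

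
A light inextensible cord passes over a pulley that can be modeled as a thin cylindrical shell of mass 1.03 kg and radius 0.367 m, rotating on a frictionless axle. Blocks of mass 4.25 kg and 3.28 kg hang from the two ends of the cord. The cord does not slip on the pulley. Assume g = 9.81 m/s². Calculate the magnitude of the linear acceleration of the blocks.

I = MR² = (1.03)(0.367)² = 0.1387 kg·m².
Heavier block: m₁g − T₁ = m₁a. Lighter block: T₂ − m₂g = m₂a.
Pulley: (T₁ − T₂)R = Iα = I(a/R), so T₁ − T₂ = (I/R²)a = 1·M_p a = 1.030·a.
Adding the three: (m₁ − m₂)g = (m₁ + m₂ + 1.030)a, so a = (4.25 − 3.28)(9.81)/(4.25 + 3.28 + 1.030) = 1.112 m/s².

a ≈ 1.11 m/s²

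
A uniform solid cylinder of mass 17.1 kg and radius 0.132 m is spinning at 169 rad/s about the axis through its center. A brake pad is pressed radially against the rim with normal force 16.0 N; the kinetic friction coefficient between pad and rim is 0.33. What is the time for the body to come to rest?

t ≈ 36.1 s

I = ½MR² = (1/2)(17.1)(0.132)² = 0.1490 kg·m².
Friction force f = μN = (0.33)(16.0) = 5.280 N at the rim; torque magnitude τ = fR = 0.6970 N·m, opposing ω.
|α| = τ/I = 0.6970/0.1490 = 4.678 rad/s² (deceleration).
0 = ω₀ − |α|t ⇒ t = ω₀/|α| = 169/4.678 = 36.12 s.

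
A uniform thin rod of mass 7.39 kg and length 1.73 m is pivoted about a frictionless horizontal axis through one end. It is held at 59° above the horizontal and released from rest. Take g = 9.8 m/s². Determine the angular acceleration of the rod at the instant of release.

About the pivot, I = (1/3)ML² = (1/3)(7.39)(1.73)² = 7.373 kg·m².
The weight acts at the center, a distance L/2 = 0.8650 m from the pivot; τ = Mg(L/2) cos 59° = 32.26 N·m.
α = τ/I = 32.26/7.373 = 4.376 rad/s².

α ≈ 4.38 rad/s²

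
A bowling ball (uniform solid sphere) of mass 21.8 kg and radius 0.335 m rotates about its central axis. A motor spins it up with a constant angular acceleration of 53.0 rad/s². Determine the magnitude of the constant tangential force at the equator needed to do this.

I = (2/5)MR² = (2/5)(21.8)(0.335)² = 0.9786 kg·m².
The required torque is τ = Iα = (0.9786)(53.00) = 51.87 N·m.
A tangential force at the equator gives τ = FR, so F = τ/R = 51.87/0.335 = 154.8 N.

F ≈ 155 N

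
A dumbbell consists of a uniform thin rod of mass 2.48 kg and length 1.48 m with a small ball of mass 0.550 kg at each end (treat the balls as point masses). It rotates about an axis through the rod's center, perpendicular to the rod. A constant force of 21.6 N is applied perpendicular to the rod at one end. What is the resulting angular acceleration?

I_rod = (1/12)ML² = (1/12)(2.48)(1.48)² = 0.4527 kg·m².
I_balls = 2·m·(L/2)² = 2(0.550)(0.7400)² = 0.6024 kg·m².
Total I = 1.055 kg·m².
τ = F·(L/2) = (21.6)(0.740) = 15.98 N·m.
α = τ/I = 15.98/1.055 = 15.15 rad/s².

α ≈ 15.2 rad/s²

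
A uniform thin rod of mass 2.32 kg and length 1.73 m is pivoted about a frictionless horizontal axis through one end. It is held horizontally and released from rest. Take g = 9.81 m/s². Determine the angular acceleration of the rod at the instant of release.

α ≈ 8.51 rad/s²

About the pivot, I = (1/3)ML² = (1/3)(2.32)(1.73)² = 2.315 kg·m².
The weight acts at the center, a distance L/2 = 0.8650 m from the pivot; τ = Mg(L/2) = 19.69 N·m.
α = τ/I = 19.69/2.315 = 8.506 rad/s².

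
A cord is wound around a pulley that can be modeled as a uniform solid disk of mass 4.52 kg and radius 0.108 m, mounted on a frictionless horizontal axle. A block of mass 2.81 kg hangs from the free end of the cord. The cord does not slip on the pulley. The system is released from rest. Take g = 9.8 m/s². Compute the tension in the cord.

I = ½MR² = (1/2)(4.52)(0.108)² = 0.02636 kg·m².
Block: mg − T = ma. Pulley: TR = Iα. No-slip: a = αR, so T = (I/R²)a = 2.260·a.
Then mg = (m + 2.260)a, so a = (2.81)(9.8)/(2.81 + 2.260) = 5.432 m/s².
T = 2.260·a = 12.28 N.

T ≈ 12.3 N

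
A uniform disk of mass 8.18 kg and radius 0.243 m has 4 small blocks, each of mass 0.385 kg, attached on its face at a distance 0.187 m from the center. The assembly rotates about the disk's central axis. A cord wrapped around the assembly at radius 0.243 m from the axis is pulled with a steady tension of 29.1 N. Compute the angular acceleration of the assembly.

α ≈ 23.9 rad/s²

I_disk = ½MR² = ½(8.18)(0.243)² = 0.2415 kg·m².
I_blocks = 4·m·r² = 4(0.385)(0.187)² = 0.05385 kg·m².
Total I = 0.2954 kg·m².
τ = F r = (29.1)(0.243) = 7.071 N·m.
α = τ/I = 7.071/0.2954 = 23.94 rad/s².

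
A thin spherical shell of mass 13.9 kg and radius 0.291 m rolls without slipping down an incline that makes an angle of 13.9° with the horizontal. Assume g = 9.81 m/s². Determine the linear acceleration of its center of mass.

a ≈ 1.41 m/s²

Translation along the incline: Mg sinθ − f = Ma.
Rotation about the center: fR = Iα with I = (2/3)MR². No-slip gives a = αR, so f = (I/R²)a = (2/3)M a.
Substituting: Mg sinθ = (1 + 0.6667)Ma, so a = g sinθ/(1 + 0.6667) = (9.81) sin 13.9° / 1.667 = 1.414 m/s².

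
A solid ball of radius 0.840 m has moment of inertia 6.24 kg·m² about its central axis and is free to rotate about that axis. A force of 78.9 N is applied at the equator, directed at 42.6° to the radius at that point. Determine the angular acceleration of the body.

Only the tangential component produces torque: τ = F R sinθ = (78.9)(0.840) sin 42.6° = 44.86 N·m.
Newton's second law for rotation, τ = Iα, gives α = τ/I = 44.86/6.240 = 7.189 rad/s².

α ≈ 7.19 rad/s²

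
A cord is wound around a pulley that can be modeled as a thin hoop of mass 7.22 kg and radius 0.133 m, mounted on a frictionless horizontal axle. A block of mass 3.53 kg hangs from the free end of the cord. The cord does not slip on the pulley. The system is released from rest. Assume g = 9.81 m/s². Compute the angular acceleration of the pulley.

α ≈ 24.2 rad/s²

I = MR² = (7.22)(0.133)² = 0.1277 kg·m².
Block: mg − T = ma. Pulley: TR = Iα. No-slip: a = αR, so T = (I/R²)a = 7.220·a.
Then mg = (m + 7.220)a, so a = (3.53)(9.81)/(3.53 + 7.220) = 3.221 m/s².
α = a/R = 3.221/0.133 = 24.22 rad/s².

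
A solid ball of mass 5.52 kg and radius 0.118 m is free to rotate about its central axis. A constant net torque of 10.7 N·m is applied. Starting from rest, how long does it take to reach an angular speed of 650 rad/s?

I = (2/5)MR² = (2/5)(5.52)(0.118)² = 0.03074 kg·m².
α = τ/I = 10.7/0.03074 = 348.0 rad/s².
ω = αt ⇒ t = ω/α = 650/348.0 = 1.868 s.

t ≈ 1.87 s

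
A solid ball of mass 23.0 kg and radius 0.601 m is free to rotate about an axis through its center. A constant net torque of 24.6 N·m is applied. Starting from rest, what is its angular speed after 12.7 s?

ω ≈ 94.0 rad/s

I = (2/5)MR² = (2/5)(23.0)(0.601)² = 3.323 kg·m².
α = τ/I = 24.6/3.323 = 7.403 rad/s².
ω = ω₀ + αt = 0 + (7.403)(12.7) = 94.02 rad/s.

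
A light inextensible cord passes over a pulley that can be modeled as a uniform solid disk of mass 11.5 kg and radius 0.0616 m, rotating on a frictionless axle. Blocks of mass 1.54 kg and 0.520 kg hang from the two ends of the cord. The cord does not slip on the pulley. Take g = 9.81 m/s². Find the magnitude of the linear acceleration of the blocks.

I = ½MR² = (1/2)(11.5)(0.0616)² = 0.02182 kg·m².
Heavier block: m₁g − T₁ = m₁a. Lighter block: T₂ − m₂g = m₂a.
Pulley: (T₁ − T₂)R = Iα = I(a/R), so T₁ − T₂ = (I/R²)a = (1/2)M_p a = 5.750·a.
Adding the three: (m₁ − m₂)g = (m₁ + m₂ + 5.750)a, so a = (1.54 − 0.520)(9.81)/(1.54 + 0.520 + 5.750) = 1.281 m/s².

a ≈ 1.28 m/s²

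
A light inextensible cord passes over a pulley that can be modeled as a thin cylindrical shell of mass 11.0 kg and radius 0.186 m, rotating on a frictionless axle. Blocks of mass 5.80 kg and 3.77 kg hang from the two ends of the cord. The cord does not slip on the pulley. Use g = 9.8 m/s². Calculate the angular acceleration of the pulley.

α ≈ 5.20 rad/s²

I = MR² = (11.0)(0.186)² = 0.3806 kg·m².
Heavier block: m₁g − T₁ = m₁a. Lighter block: T₂ − m₂g = m₂a.
Pulley: (T₁ − T₂)R = Iα = I(a/R), so T₁ − T₂ = (I/R²)a = 1·M_p a = 11.00·a.
Adding the three: (m₁ − m₂)g = (m₁ + m₂ + 11.00)a, so a = (5.80 − 3.77)(9.8)/(5.80 + 3.77 + 11.00) = 0.9671 m/s².
α = a/R = 0.9671/0.186 = 5.200 rad/s².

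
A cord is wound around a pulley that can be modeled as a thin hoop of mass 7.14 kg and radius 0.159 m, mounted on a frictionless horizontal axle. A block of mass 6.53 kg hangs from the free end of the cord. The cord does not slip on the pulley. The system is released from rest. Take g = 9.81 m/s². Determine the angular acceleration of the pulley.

α ≈ 29.5 rad/s²

I = MR² = (7.14)(0.159)² = 0.1805 kg·m².
Block: mg − T = ma. Pulley: TR = Iα. No-slip: a = αR, so T = (I/R²)a = 7.140·a.
Then mg = (m + 7.140)a, so a = (6.53)(9.81)/(6.53 + 7.140) = 4.686 m/s².
α = a/R = 4.686/0.159 = 29.47 rad/s².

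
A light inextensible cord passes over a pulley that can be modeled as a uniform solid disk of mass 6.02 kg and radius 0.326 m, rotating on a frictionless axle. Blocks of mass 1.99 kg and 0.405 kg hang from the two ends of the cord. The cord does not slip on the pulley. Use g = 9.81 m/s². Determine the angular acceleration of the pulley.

I = ½MR² = (1/2)(6.02)(0.326)² = 0.3199 kg·m².
Heavier block: m₁g − T₁ = m₁a. Lighter block: T₂ − m₂g = m₂a.
Pulley: (T₁ − T₂)R = Iα = I(a/R), so T₁ − T₂ = (I/R²)a = (1/2)M_p a = 3.010·a.
Adding the three: (m₁ − m₂)g = (m₁ + m₂ + 3.010)a, so a = (1.99 − 0.405)(9.81)/(1.99 + 0.405 + 3.010) = 2.877 m/s².
α = a/R = 2.877/0.326 = 8.824 rad/s².

α ≈ 8.82 rad/s²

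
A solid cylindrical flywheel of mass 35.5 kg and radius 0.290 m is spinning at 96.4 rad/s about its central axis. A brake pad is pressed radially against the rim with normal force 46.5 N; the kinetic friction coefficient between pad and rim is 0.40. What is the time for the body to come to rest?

I = ½MR² = (1/2)(35.5)(0.290)² = 1.493 kg·m².
Friction force f = μN = (0.40)(46.5) = 18.60 N at the rim; torque magnitude τ = fR = 5.394 N·m, opposing ω.
|α| = τ/I = 5.394/1.493 = 3.613 rad/s² (deceleration).
0 = ω₀ − |α|t ⇒ t = ω₀/|α| = 96.4/3.613 = 26.68 s.

t ≈ 26.7 s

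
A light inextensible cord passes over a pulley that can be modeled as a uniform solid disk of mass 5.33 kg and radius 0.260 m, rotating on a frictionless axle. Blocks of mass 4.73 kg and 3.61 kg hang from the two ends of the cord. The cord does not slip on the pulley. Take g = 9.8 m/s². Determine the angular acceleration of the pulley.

α ≈ 3.84 rad/s²

I = ½MR² = (1/2)(5.33)(0.260)² = 0.1802 kg·m².
Heavier block: m₁g − T₁ = m₁a. Lighter block: T₂ − m₂g = m₂a.
Pulley: (T₁ − T₂)R = Iα = I(a/R), so T₁ − T₂ = (I/R²)a = (1/2)M_p a = 2.665·a.
Adding the three: (m₁ − m₂)g = (m₁ + m₂ + 2.665)a, so a = (4.73 − 3.61)(9.8)/(4.73 + 3.61 + 2.665) = 0.9974 m/s².
α = a/R = 0.9974/0.260 = 3.836 rad/s².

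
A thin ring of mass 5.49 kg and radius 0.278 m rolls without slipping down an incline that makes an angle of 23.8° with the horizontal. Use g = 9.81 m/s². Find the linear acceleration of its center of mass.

Translation along the incline: Mg sinθ − f = Ma.
Rotation about the center: fR = Iα with I = MR². No-slip gives a = αR, so f = (I/R²)a = M a.
Substituting: Mg sinθ = (1 + 1.000)Ma, so a = g sinθ/(1 + 1.000) = (9.81) sin 23.8° / 2.000 = 1.979 m/s².

a ≈ 1.98 m/s²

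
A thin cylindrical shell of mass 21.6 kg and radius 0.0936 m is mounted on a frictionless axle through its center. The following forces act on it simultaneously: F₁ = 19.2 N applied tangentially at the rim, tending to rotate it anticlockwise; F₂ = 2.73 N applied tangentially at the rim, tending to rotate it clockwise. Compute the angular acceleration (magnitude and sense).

I = MR² = (21.6)(0.0936)² = 0.1892 kg·m².
Taking anticlockwise as positive: τ₁ = +(19.2)(0.0936) = +1.797 N·m; τ₂ = −(2.73)(0.0936) = −0.2555 N·m.
Net torque τ = 1.542 N·m.
α = τ/I = 1.542/0.1892 = 8.146 rad/s².

α ≈ 8.15 rad/s², anticlockwise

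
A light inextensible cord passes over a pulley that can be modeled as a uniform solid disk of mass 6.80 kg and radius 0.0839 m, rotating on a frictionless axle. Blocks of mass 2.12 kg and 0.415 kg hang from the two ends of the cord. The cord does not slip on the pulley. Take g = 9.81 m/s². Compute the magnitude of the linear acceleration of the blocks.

a ≈ 2.82 m/s²

I = ½MR² = (1/2)(6.80)(0.0839)² = 0.02393 kg·m².
Heavier block: m₁g − T₁ = m₁a. Lighter block: T₂ − m₂g = m₂a.
Pulley: (T₁ − T₂)R = Iα = I(a/R), so T₁ − T₂ = (I/R²)a = (1/2)M_p a = 3.400·a.
Adding the three: (m₁ − m₂)g = (m₁ + m₂ + 3.400)a, so a = (2.12 − 0.415)(9.81)/(2.12 + 0.415 + 3.400) = 2.818 m/s².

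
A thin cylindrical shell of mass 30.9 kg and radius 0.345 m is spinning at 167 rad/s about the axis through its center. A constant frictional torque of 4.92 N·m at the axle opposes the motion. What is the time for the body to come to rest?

t ≈ 125 s

I = MR² = (30.9)(0.345)² = 3.678 kg·m².
The net torque has magnitude 4.92 N·m, opposing ω.
|α| = τ/I = 4.920/3.678 = 1.338 rad/s² (deceleration).
0 = ω₀ − |α|t ⇒ t = ω₀/|α| = 167/1.338 = 124.8 s.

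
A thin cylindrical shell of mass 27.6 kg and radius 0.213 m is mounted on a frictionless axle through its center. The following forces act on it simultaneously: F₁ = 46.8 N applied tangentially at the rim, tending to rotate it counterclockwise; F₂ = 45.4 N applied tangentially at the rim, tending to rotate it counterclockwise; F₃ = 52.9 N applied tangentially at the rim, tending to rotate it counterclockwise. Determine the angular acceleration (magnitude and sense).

α ≈ 24.7 rad/s², counterclockwise

I = MR² = (27.6)(0.213)² = 1.252 kg·m².
Taking counterclockwise as positive: τ₁ = +(46.8)(0.213) = +9.968 N·m; τ₂ = +(45.4)(0.213) = +9.670 N·m; τ₃ = +(52.9)(0.213) = +11.27 N·m.
Net torque τ = 30.91 N·m.
α = τ/I = 30.91/1.252 = 24.68 rad/s².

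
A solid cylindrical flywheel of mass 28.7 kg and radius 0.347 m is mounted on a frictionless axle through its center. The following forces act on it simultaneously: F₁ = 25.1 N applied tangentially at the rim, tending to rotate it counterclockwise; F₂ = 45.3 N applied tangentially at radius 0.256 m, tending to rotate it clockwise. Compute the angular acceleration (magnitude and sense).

α ≈ 1.67 rad/s², clockwise

I = ½MR² = (1/2)(28.7)(0.347)² = 1.728 kg·m².
Taking counterclockwise as positive: τ₁ = +(25.1)(0.347) = +8.710 N·m; τ₂ = −(45.3)(0.256) = −11.60 N·m.
Net torque τ = -2.887 N·m.
α = τ/I = -2.887/1.728 = -1.671 rad/s².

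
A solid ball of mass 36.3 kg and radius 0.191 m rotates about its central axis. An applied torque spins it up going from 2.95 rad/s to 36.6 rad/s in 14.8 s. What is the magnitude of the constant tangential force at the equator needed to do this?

I = (2/5)MR² = (2/5)(36.3)(0.191)² = 0.5297 kg·m².
α = Δω/Δt = (36.6 − 2.95)/14.8 = 2.274 rad/s².
The required torque is τ = Iα = (0.5297)(2.274) = 1.204 N·m.
A tangential force at the equator gives τ = FR, so F = τ/R = 1.204/0.191 = 6.306 N.

F ≈ 6.31 N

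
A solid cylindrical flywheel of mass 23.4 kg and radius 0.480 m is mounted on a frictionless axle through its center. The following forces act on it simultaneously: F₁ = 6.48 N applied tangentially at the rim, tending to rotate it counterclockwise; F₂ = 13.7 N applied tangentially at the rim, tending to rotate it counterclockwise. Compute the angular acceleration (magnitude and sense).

α ≈ 3.59 rad/s², counterclockwise

I = ½MR² = (1/2)(23.4)(0.480)² = 2.696 kg·m².
Taking counterclockwise as positive: τ₁ = +(6.48)(0.480) = +3.110 N·m; τ₂ = +(13.7)(0.480) = +6.576 N·m.
Net torque τ = 9.686 N·m.
α = τ/I = 9.686/2.696 = 3.593 rad/s².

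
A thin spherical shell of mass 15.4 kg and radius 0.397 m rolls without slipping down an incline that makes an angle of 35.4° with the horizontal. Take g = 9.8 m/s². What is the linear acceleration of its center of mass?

Translation along the incline: Mg sinθ − f = Ma.
Rotation about the center: fR = Iα with I = (2/3)MR². No-slip gives a = αR, so f = (I/R²)a = (2/3)M a.
Substituting: Mg sinθ = (1 + 0.6667)Ma, so a = g sinθ/(1 + 0.6667) = (9.8) sin 35.4° / 1.667 = 3.406 m/s².

a ≈ 3.41 m/s²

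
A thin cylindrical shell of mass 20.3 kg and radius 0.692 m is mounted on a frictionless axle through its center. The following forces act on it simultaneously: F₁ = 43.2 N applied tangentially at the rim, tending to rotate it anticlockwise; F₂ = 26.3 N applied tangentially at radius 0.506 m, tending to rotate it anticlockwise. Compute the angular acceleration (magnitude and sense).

I = MR² = (20.3)(0.692)² = 9.721 kg·m².
Taking anticlockwise as positive: τ₁ = +(43.2)(0.692) = +29.89 N·m; τ₂ = +(26.3)(0.506) = +13.31 N·m.
Net torque τ = 43.20 N·m.
α = τ/I = 43.20/9.721 = 4.444 rad/s².

α ≈ 4.44 rad/s², anticlockwise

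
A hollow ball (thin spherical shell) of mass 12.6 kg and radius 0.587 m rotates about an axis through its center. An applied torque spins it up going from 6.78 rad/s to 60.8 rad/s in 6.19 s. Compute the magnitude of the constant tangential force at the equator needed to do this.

I = (2/3)MR² = (2/3)(12.6)(0.587)² = 2.894 kg·m².
α = Δω/Δt = (60.8 − 6.78)/6.19 = 8.727 rad/s².
The required torque is τ = Iα = (2.894)(8.727) = 25.26 N·m.
A tangential force at the equator gives τ = FR, so F = τ/R = 25.26/0.587 = 43.03 N.

F ≈ 43.0 N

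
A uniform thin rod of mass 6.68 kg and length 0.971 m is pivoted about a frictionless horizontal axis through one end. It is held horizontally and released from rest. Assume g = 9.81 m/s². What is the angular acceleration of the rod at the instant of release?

α ≈ 15.2 rad/s²

About the pivot, I = (1/3)ML² = (1/3)(6.68)(0.971)² = 2.099 kg·m².
The weight acts at the center, a distance L/2 = 0.4855 m from the pivot; τ = Mg(L/2) = 31.82 N·m.
α = τ/I = 31.82/2.099 = 15.15 rad/s².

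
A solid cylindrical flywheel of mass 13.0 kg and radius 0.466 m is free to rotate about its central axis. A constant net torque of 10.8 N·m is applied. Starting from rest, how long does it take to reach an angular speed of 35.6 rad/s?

I = ½MR² = (1/2)(13.0)(0.466)² = 1.412 kg·m².
α = τ/I = 10.8/1.412 = 7.651 rad/s².
ω = αt ⇒ t = ω/α = 35.6/7.651 = 4.653 s.

t ≈ 4.65 s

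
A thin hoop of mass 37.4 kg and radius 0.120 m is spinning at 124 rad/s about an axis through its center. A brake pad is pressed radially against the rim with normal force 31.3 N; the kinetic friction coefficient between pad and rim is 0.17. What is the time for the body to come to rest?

I = MR² = (37.4)(0.120)² = 0.5386 kg·m².
Friction force f = μN = (0.17)(31.3) = 5.321 N at the rim; torque magnitude τ = fR = 0.6385 N·m, opposing ω.
|α| = τ/I = 0.6385/0.5386 = 1.186 rad/s² (deceleration).
0 = ω₀ − |α|t ⇒ t = ω₀/|α| = 124/1.186 = 104.6 s.

t ≈ 105 s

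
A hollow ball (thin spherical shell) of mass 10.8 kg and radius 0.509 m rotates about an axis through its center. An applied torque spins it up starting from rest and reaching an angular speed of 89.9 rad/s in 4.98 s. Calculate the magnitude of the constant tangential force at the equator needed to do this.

I = (2/3)MR² = (2/3)(10.8)(0.509)² = 1.865 kg·m².
α = Δω/Δt = (89.9 − 0)/4.98 = 18.05 rad/s².
The required torque is τ = Iα = (1.865)(18.05) = 33.67 N·m.
A tangential force at the equator gives τ = FR, so F = τ/R = 33.67/0.509 = 66.16 N.

F ≈ 66.2 N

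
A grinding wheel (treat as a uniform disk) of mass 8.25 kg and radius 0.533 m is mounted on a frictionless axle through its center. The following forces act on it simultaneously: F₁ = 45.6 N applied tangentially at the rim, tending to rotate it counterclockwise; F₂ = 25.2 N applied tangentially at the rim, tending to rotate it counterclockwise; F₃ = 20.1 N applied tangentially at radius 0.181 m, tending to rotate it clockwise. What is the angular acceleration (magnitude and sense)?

α ≈ 29.1 rad/s², counterclockwise

I = ½MR² = (1/2)(8.25)(0.533)² = 1.172 kg·m².
Taking counterclockwise as positive: τ₁ = +(45.6)(0.533) = +24.30 N·m; τ₂ = +(25.2)(0.533) = +13.43 N·m; τ₃ = −(20.1)(0.181) = −3.638 N·m.
Net torque τ = 34.10 N·m.
α = τ/I = 34.10/1.172 = 29.10 rad/s².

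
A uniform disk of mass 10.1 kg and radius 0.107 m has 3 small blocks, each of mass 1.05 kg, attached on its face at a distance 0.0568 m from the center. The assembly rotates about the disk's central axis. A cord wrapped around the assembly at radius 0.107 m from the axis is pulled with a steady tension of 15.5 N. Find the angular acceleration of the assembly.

I_disk = ½MR² = ½(10.1)(0.107)² = 0.05782 kg·m².
I_blocks = 3·m·r² = 3(1.05)(0.0568)² = 0.01016 kg·m².
Total I = 0.06798 kg·m².
τ = F r = (15.5)(0.107) = 1.658 N·m.
α = τ/I = 1.658/0.06798 = 24.40 rad/s².

α ≈ 24.4 rad/s²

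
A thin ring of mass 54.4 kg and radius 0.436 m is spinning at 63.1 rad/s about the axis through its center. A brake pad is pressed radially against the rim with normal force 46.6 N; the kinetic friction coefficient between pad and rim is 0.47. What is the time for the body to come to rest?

I = MR² = (54.4)(0.436)² = 10.34 kg·m².
Friction force f = μN = (0.47)(46.6) = 21.90 N at the rim; torque magnitude τ = fR = 9.549 N·m, opposing ω.
|α| = τ/I = 9.549/10.34 = 0.9234 rad/s² (deceleration).
0 = ω₀ − |α|t ⇒ t = ω₀/|α| = 63.1/0.9234 = 68.33 s.

t ≈ 68.3 s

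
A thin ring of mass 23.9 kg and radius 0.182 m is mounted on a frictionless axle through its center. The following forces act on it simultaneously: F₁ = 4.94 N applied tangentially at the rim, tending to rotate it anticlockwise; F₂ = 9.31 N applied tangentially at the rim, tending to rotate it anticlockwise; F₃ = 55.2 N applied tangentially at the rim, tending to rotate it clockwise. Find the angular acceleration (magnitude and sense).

α ≈ 9.41 rad/s², clockwise

I = MR² = (23.9)(0.182)² = 0.7917 kg·m².
Taking anticlockwise as positive: τ₁ = +(4.94)(0.182) = +0.8991 N·m; τ₂ = +(9.31)(0.182) = +1.694 N·m; τ₃ = −(55.2)(0.182) = −10.05 N·m.
Net torque τ = -7.453 N·m.
α = τ/I = -7.453/0.7917 = -9.414 rad/s².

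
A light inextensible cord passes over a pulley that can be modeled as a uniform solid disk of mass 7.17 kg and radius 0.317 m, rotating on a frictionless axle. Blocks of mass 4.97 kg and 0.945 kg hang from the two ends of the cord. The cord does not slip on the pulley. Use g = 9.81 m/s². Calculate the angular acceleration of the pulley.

I = ½MR² = (1/2)(7.17)(0.317)² = 0.3603 kg·m².
Heavier block: m₁g − T₁ = m₁a. Lighter block: T₂ − m₂g = m₂a.
Pulley: (T₁ − T₂)R = Iα = I(a/R), so T₁ − T₂ = (I/R²)a = (1/2)M_p a = 3.585·a.
Adding the three: (m₁ − m₂)g = (m₁ + m₂ + 3.585)a, so a = (4.97 − 0.945)(9.81)/(4.97 + 0.945 + 3.585) = 4.156 m/s².
α = a/R = 4.156/0.317 = 13.11 rad/s².

α ≈ 13.1 rad/s²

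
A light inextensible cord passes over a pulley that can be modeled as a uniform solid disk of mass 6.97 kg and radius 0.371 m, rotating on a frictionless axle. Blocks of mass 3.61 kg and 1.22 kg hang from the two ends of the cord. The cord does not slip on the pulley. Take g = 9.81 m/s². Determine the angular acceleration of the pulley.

α ≈ 7.60 rad/s²

I = ½MR² = (1/2)(6.97)(0.371)² = 0.4797 kg·m².
Heavier block: m₁g − T₁ = m₁a. Lighter block: T₂ − m₂g = m₂a.
Pulley: (T₁ − T₂)R = Iα = I(a/R), so T₁ − T₂ = (I/R²)a = (1/2)M_p a = 3.485·a.
Adding the three: (m₁ − m₂)g = (m₁ + m₂ + 3.485)a, so a = (3.61 − 1.22)(9.81)/(3.61 + 1.22 + 3.485) = 2.820 m/s².
α = a/R = 2.820/0.371 = 7.600 rad/s².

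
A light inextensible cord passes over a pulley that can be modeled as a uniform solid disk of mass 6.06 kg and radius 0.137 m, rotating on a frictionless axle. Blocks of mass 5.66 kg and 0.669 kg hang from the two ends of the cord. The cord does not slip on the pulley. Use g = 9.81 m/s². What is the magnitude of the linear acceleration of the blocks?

a ≈ 5.23 m/s²

I = ½MR² = (1/2)(6.06)(0.137)² = 0.05687 kg·m².
Heavier block: m₁g − T₁ = m₁a. Lighter block: T₂ − m₂g = m₂a.
Pulley: (T₁ − T₂)R = Iα = I(a/R), so T₁ − T₂ = (I/R²)a = (1/2)M_p a = 3.030·a.
Adding the three: (m₁ − m₂)g = (m₁ + m₂ + 3.030)a, so a = (5.66 − 0.669)(9.81)/(5.66 + 0.669 + 3.030) = 5.232 m/s².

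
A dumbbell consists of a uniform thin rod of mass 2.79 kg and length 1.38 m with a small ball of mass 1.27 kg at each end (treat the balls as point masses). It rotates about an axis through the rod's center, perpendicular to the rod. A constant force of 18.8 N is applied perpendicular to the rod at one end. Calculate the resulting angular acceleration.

I_rod = (1/12)ML² = (1/12)(2.79)(1.38)² = 0.4428 kg·m².
I_balls = 2·m·(L/2)² = 2(1.27)(0.6900)² = 1.209 kg·m².
Total I = 1.652 kg·m².
τ = F·(L/2) = (18.8)(0.690) = 12.97 N·m.
α = τ/I = 12.97/1.652 = 7.852 rad/s².

α ≈ 7.85 rad/s²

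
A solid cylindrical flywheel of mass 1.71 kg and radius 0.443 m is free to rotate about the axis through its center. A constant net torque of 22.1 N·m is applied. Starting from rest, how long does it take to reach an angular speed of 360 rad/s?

I = ½MR² = (1/2)(1.71)(0.443)² = 0.1678 kg·m².
α = τ/I = 22.1/0.1678 = 131.7 rad/s².
ω = αt ⇒ t = ω/α = 360/131.7 = 2.733 s.

t ≈ 2.73 s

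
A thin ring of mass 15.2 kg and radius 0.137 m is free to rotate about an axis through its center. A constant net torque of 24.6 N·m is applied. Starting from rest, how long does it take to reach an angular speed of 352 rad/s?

t ≈ 4.08 s

I = MR² = (15.2)(0.137)² = 0.2853 kg·m².
α = τ/I = 24.6/0.2853 = 86.23 rad/s².
ω = αt ⇒ t = ω/α = 352/86.23 = 4.082 s.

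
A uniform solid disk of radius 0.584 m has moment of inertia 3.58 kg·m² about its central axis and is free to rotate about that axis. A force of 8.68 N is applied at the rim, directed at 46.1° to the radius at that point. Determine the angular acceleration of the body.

Only the tangential component produces torque: τ = F R sinθ = (8.68)(0.584) sin 46.1° = 3.653 N·m.
From τ = Iα: α = 3.653/3.580 = 1.020 rad/s².

α ≈ 1.02 rad/s²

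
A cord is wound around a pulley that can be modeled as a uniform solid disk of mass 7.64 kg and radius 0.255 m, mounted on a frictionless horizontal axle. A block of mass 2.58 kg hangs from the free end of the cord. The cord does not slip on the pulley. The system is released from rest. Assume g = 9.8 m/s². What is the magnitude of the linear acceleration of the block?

a ≈ 3.95 m/s²

I = ½MR² = (1/2)(7.64)(0.255)² = 0.2484 kg·m².
Block: mg − T = ma. Pulley: TR = Iα. No-slip: a = αR, so T = (I/R²)a = 3.820·a.
Then mg = (m + 3.820)a, so a = (2.58)(9.8)/(2.58 + 3.820) = 3.951 m/s².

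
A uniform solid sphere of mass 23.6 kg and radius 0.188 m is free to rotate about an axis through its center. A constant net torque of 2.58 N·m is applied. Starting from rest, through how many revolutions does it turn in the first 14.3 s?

I = (2/5)MR² = (2/5)(23.6)(0.188)² = 0.3336 kg·m².
α = τ/I = 2.58/0.3336 = 7.733 rad/s².
θ = ½αt² = ½(7.733)(14.3)² = 790.6 rad.
Revolutions = θ/(2π) = 125.8.

≈ 126 revolutions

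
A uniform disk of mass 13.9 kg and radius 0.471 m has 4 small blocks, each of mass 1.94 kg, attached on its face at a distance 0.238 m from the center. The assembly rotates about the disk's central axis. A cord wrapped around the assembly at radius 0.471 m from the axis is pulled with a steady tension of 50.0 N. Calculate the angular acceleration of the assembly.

α ≈ 11.9 rad/s²

I_disk = ½MR² = ½(13.9)(0.471)² = 1.542 kg·m².
I_blocks = 4·m·r² = 4(1.94)(0.238)² = 0.4396 kg·m².
Total I = 1.981 kg·m².
τ = F r = (50.0)(0.471) = 23.55 N·m.
α = τ/I = 23.55/1.981 = 11.89 rad/s².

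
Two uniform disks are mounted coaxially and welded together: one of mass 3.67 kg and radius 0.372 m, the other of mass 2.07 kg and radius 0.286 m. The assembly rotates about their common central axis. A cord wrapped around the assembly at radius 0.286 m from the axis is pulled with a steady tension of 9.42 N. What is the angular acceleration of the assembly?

α ≈ 7.96 rad/s²

I = ½M₁R₁² + ½M₂R₂² = ½(3.67)(0.372)² + ½(2.07)(0.286)² = 0.3386 kg·m².
τ = F r = (9.42)(0.286) = 2.694 N·m.
α = τ/I = 2.694/0.3386 = 7.957 rad/s².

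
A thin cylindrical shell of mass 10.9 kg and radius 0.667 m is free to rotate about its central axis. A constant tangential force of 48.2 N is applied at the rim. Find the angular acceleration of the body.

I = MR² = (10.9)(0.667)² = 4.849 kg·m².
τ = F R = (48.2)(0.667) = 32.15 N·m.
Newton's second law for rotation, τ = Iα, gives α = τ/I = 32.15/4.849 = 6.630 rad/s².

α ≈ 6.63 rad/s²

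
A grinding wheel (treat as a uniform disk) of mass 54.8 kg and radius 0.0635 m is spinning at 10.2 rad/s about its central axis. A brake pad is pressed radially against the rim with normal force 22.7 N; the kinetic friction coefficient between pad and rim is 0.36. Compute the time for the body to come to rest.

t ≈ 2.17 s

I = ½MR² = (1/2)(54.8)(0.0635)² = 0.1105 kg·m².
Friction force f = μN = (0.36)(22.7) = 8.172 N at the rim; torque magnitude τ = fR = 0.5189 N·m, opposing ω.
|α| = τ/I = 0.5189/0.1105 = 4.697 rad/s² (deceleration).
0 = ω₀ − |α|t ⇒ t = ω₀/|α| = 10.2/4.697 = 2.172 s.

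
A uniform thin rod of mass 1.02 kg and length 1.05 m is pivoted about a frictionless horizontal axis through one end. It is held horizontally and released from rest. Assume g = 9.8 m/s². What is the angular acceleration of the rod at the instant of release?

About the pivot, I = (1/3)ML² = (1/3)(1.02)(1.05)² = 0.3749 kg·m².
The weight acts at the center, a distance L/2 = 0.5250 m from the pivot; τ = Mg(L/2) = 5.248 N·m.
α = τ/I = 5.248/0.3749 = 14.00 rad/s².
(Equivalently α = (3g/(2L)) = 14.00 rad/s².)

α ≈ 14.0 rad/s²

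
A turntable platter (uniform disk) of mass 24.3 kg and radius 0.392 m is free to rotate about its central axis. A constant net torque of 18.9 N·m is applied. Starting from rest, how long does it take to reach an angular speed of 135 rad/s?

I = ½MR² = (1/2)(24.3)(0.392)² = 1.867 kg·m².
α = τ/I = 18.9/1.867 = 10.12 rad/s².
ω = αt ⇒ t = ω/α = 135/10.12 = 13.34 s.

t ≈ 13.3 s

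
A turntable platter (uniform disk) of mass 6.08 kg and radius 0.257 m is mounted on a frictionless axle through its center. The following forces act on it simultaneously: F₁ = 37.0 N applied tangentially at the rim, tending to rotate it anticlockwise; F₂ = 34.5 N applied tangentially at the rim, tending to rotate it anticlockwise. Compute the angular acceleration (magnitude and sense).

α ≈ 91.5 rad/s², anticlockwise

I = ½MR² = (1/2)(6.08)(0.257)² = 0.2008 kg·m².
Taking anticlockwise as positive: τ₁ = +(37.0)(0.257) = +9.509 N·m; τ₂ = +(34.5)(0.257) = +8.867 N·m.
Net torque τ = 18.38 N·m.
α = τ/I = 18.38/0.2008 = 91.52 rad/s².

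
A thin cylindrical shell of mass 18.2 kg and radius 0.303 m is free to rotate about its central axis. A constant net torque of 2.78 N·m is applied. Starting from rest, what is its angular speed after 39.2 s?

ω ≈ 65.2 rad/s

I = MR² = (18.2)(0.303)² = 1.671 kg·m².
α = τ/I = 2.78/1.671 = 1.664 rad/s².
ω = ω₀ + αt = 0 + (1.664)(39.2) = 65.22 rad/s.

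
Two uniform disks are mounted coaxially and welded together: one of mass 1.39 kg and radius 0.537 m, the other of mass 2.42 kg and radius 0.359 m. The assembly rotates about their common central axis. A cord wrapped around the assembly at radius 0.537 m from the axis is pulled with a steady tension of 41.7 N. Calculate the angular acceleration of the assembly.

α ≈ 62.8 rad/s²

I = ½M₁R₁² + ½M₂R₂² = ½(1.39)(0.537)² + ½(2.42)(0.359)² = 0.3564 kg·m².
τ = F r = (41.7)(0.537) = 22.39 N·m.
α = τ/I = 22.39/0.3564 = 62.84 rad/s².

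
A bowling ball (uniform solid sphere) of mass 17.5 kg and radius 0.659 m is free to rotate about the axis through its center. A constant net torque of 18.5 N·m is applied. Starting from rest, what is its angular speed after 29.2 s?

ω ≈ 178 rad/s

I = (2/5)MR² = (2/5)(17.5)(0.659)² = 3.040 kg·m².
α = τ/I = 18.5/3.040 = 6.086 rad/s².
ω = ω₀ + αt = 0 + (6.086)(29.2) = 177.7 rad/s.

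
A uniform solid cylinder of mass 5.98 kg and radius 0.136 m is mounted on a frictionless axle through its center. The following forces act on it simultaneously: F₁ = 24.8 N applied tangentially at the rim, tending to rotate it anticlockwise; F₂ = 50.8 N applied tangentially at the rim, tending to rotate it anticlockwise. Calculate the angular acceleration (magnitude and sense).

I = ½MR² = (1/2)(5.98)(0.136)² = 0.05530 kg·m².
Taking anticlockwise as positive: τ₁ = +(24.8)(0.136) = +3.373 N·m; τ₂ = +(50.8)(0.136) = +6.909 N·m.
Net torque τ = 10.28 N·m.
α = τ/I = 10.28/0.05530 = 185.9 rad/s².

α ≈ 186 rad/s², anticlockwise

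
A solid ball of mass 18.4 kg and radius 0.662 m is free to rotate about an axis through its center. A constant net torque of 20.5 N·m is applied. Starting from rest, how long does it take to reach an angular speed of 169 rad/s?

t ≈ 26.6 s

I = (2/5)MR² = (2/5)(18.4)(0.662)² = 3.225 kg·m².
α = τ/I = 20.5/3.225 = 6.356 rad/s².
ω = αt ⇒ t = ω/α = 169/6.356 = 26.59 s.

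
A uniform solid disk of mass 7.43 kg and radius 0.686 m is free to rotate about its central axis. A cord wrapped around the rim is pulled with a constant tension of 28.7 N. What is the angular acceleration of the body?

I = ½MR² = (1/2)(7.43)(0.686)² = 1.748 kg·m².
τ = F R = (28.7)(0.686) = 19.69 N·m.
From τ = Iα: α = 19.69/1.748 = 11.26 rad/s².

α ≈ 11.3 rad/s²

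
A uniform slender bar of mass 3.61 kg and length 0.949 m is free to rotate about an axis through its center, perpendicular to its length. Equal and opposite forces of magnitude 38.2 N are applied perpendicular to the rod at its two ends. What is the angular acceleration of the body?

α ≈ 134 rad/s²

I = (1/12)ML² = (1/12)(3.61)(0.949)² = 0.2709 kg·m².
The couple gives τ = F·(L/2) + F·(L/2) = F L = (38.2)(0.949) = 36.25 N·m.
Newton's second law for rotation, τ = Iα, gives α = τ/I = 36.25/0.2709 = 133.8 rad/s².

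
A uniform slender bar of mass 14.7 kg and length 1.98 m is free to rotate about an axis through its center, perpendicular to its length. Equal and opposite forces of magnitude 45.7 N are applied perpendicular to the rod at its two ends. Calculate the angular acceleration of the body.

I = (1/12)ML² = (1/12)(14.7)(1.98)² = 4.802 kg·m².
The couple gives τ = F·(L/2) + F·(L/2) = F L = (45.7)(1.98) = 90.49 N·m.
From τ = Iα: α = 90.49/4.802 = 18.84 rad/s².

α ≈ 18.8 rad/s²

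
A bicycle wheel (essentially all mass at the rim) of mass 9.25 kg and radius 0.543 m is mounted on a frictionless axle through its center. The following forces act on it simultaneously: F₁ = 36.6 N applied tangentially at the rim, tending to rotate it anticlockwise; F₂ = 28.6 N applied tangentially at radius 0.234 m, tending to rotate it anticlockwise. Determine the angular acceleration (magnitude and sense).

I = MR² = (9.25)(0.543)² = 2.727 kg·m².
Taking anticlockwise as positive: τ₁ = +(36.6)(0.543) = +19.87 N·m; τ₂ = +(28.6)(0.234) = +6.692 N·m.
Net torque τ = 26.57 N·m.
α = τ/I = 26.57/2.727 = 9.741 rad/s².

α ≈ 9.74 rad/s², anticlockwise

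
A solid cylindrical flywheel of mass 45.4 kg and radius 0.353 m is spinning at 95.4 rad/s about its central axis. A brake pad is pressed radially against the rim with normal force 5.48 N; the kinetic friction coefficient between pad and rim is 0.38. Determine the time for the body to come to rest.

t ≈ 367 s

I = ½MR² = (1/2)(45.4)(0.353)² = 2.829 kg·m².
Friction force f = μN = (0.38)(5.48) = 2.082 N at the rim; torque magnitude τ = fR = 0.7351 N·m, opposing ω.
|α| = τ/I = 0.7351/2.829 = 0.2599 rad/s² (deceleration).
0 = ω₀ − |α|t ⇒ t = ω₀/|α| = 95.4/0.2599 = 367.1 s.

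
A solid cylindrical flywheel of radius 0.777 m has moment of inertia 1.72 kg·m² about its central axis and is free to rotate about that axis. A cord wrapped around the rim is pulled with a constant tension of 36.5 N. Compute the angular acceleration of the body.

τ = F R = (36.5)(0.777) = 28.36 N·m.
Newton's second law for rotation, τ = Iα, gives α = τ/I = 28.36/1.720 = 16.49 rad/s².

α ≈ 16.5 rad/s²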